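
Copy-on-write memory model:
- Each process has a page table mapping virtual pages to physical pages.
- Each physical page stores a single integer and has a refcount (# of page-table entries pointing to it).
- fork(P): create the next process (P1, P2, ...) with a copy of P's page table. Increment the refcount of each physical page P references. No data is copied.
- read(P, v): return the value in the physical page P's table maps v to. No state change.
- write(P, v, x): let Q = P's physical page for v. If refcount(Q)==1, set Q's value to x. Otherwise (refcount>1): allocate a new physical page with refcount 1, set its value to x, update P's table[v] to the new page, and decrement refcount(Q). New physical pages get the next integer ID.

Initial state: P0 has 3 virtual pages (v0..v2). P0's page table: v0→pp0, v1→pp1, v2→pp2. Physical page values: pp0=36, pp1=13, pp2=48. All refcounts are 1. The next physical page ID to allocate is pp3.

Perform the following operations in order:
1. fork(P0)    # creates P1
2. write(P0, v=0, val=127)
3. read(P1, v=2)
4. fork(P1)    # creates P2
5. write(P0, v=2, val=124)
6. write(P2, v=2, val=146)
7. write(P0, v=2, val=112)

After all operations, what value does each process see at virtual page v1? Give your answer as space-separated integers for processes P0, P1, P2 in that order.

Answer: 13 13 13

Derivation:
Op 1: fork(P0) -> P1. 3 ppages; refcounts: pp0:2 pp1:2 pp2:2
Op 2: write(P0, v0, 127). refcount(pp0)=2>1 -> COPY to pp3. 4 ppages; refcounts: pp0:1 pp1:2 pp2:2 pp3:1
Op 3: read(P1, v2) -> 48. No state change.
Op 4: fork(P1) -> P2. 4 ppages; refcounts: pp0:2 pp1:3 pp2:3 pp3:1
Op 5: write(P0, v2, 124). refcount(pp2)=3>1 -> COPY to pp4. 5 ppages; refcounts: pp0:2 pp1:3 pp2:2 pp3:1 pp4:1
Op 6: write(P2, v2, 146). refcount(pp2)=2>1 -> COPY to pp5. 6 ppages; refcounts: pp0:2 pp1:3 pp2:1 pp3:1 pp4:1 pp5:1
Op 7: write(P0, v2, 112). refcount(pp4)=1 -> write in place. 6 ppages; refcounts: pp0:2 pp1:3 pp2:1 pp3:1 pp4:1 pp5:1
P0: v1 -> pp1 = 13
P1: v1 -> pp1 = 13
P2: v1 -> pp1 = 13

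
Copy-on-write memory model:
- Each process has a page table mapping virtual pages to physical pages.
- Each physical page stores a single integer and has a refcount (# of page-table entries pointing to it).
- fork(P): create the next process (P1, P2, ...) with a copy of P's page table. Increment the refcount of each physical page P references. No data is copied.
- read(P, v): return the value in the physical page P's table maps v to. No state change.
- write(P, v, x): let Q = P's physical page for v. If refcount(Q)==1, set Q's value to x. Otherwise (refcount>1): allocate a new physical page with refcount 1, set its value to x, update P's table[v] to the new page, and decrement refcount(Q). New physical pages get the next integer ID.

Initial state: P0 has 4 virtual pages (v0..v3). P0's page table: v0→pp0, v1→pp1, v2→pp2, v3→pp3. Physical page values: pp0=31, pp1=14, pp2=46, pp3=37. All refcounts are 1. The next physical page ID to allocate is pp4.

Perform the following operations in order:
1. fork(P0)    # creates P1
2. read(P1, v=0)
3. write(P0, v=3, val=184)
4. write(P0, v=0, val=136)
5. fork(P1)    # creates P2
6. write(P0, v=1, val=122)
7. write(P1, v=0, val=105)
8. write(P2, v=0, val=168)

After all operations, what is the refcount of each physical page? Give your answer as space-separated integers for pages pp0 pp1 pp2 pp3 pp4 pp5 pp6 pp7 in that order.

Op 1: fork(P0) -> P1. 4 ppages; refcounts: pp0:2 pp1:2 pp2:2 pp3:2
Op 2: read(P1, v0) -> 31. No state change.
Op 3: write(P0, v3, 184). refcount(pp3)=2>1 -> COPY to pp4. 5 ppages; refcounts: pp0:2 pp1:2 pp2:2 pp3:1 pp4:1
Op 4: write(P0, v0, 136). refcount(pp0)=2>1 -> COPY to pp5. 6 ppages; refcounts: pp0:1 pp1:2 pp2:2 pp3:1 pp4:1 pp5:1
Op 5: fork(P1) -> P2. 6 ppages; refcounts: pp0:2 pp1:3 pp2:3 pp3:2 pp4:1 pp5:1
Op 6: write(P0, v1, 122). refcount(pp1)=3>1 -> COPY to pp6. 7 ppages; refcounts: pp0:2 pp1:2 pp2:3 pp3:2 pp4:1 pp5:1 pp6:1
Op 7: write(P1, v0, 105). refcount(pp0)=2>1 -> COPY to pp7. 8 ppages; refcounts: pp0:1 pp1:2 pp2:3 pp3:2 pp4:1 pp5:1 pp6:1 pp7:1
Op 8: write(P2, v0, 168). refcount(pp0)=1 -> write in place. 8 ppages; refcounts: pp0:1 pp1:2 pp2:3 pp3:2 pp4:1 pp5:1 pp6:1 pp7:1

Answer: 1 2 3 2 1 1 1 1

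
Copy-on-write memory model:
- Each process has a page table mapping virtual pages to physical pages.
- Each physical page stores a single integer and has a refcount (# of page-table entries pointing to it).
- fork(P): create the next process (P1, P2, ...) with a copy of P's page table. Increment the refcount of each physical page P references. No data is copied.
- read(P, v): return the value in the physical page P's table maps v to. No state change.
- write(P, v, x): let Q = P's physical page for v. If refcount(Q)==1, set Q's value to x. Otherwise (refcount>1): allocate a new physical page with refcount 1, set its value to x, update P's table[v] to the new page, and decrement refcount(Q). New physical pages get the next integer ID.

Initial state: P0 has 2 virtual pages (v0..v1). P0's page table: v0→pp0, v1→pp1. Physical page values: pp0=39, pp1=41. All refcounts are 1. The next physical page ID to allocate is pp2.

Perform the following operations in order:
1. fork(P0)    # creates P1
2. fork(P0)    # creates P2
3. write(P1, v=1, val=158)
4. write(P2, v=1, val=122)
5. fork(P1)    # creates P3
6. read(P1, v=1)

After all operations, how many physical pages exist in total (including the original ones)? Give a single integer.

Op 1: fork(P0) -> P1. 2 ppages; refcounts: pp0:2 pp1:2
Op 2: fork(P0) -> P2. 2 ppages; refcounts: pp0:3 pp1:3
Op 3: write(P1, v1, 158). refcount(pp1)=3>1 -> COPY to pp2. 3 ppages; refcounts: pp0:3 pp1:2 pp2:1
Op 4: write(P2, v1, 122). refcount(pp1)=2>1 -> COPY to pp3. 4 ppages; refcounts: pp0:3 pp1:1 pp2:1 pp3:1
Op 5: fork(P1) -> P3. 4 ppages; refcounts: pp0:4 pp1:1 pp2:2 pp3:1
Op 6: read(P1, v1) -> 158. No state change.

Answer: 4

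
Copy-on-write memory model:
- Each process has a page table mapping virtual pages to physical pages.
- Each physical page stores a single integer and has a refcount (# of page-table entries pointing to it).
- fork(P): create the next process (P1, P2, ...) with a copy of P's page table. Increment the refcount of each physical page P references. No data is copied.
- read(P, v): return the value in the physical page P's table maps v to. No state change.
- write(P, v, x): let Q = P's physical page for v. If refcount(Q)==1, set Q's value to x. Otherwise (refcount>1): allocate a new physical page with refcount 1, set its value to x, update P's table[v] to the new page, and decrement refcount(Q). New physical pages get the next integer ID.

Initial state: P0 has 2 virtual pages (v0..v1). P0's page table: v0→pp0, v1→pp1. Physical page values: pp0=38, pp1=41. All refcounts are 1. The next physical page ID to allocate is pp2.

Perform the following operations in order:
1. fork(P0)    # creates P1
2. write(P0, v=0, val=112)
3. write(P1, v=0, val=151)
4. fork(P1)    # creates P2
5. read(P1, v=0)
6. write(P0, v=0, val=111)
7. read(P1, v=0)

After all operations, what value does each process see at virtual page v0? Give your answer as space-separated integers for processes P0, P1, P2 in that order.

Op 1: fork(P0) -> P1. 2 ppages; refcounts: pp0:2 pp1:2
Op 2: write(P0, v0, 112). refcount(pp0)=2>1 -> COPY to pp2. 3 ppages; refcounts: pp0:1 pp1:2 pp2:1
Op 3: write(P1, v0, 151). refcount(pp0)=1 -> write in place. 3 ppages; refcounts: pp0:1 pp1:2 pp2:1
Op 4: fork(P1) -> P2. 3 ppages; refcounts: pp0:2 pp1:3 pp2:1
Op 5: read(P1, v0) -> 151. No state change.
Op 6: write(P0, v0, 111). refcount(pp2)=1 -> write in place. 3 ppages; refcounts: pp0:2 pp1:3 pp2:1
Op 7: read(P1, v0) -> 151. No state change.
P0: v0 -> pp2 = 111
P1: v0 -> pp0 = 151
P2: v0 -> pp0 = 151

Answer: 111 151 151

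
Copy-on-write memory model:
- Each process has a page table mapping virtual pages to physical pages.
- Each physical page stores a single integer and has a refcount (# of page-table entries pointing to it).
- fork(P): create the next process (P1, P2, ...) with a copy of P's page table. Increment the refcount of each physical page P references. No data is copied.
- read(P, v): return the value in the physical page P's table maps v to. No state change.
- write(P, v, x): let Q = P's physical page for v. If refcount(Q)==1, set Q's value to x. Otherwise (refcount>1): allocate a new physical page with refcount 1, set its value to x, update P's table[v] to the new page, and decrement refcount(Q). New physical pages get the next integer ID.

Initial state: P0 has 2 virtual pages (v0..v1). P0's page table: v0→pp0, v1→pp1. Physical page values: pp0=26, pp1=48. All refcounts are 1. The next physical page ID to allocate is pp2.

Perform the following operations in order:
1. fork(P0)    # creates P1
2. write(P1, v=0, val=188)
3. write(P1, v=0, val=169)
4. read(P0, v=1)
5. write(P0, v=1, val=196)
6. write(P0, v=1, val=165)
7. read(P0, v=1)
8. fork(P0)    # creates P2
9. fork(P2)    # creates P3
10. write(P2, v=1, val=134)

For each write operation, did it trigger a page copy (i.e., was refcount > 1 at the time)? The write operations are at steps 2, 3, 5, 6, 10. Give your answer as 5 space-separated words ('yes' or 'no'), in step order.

Op 1: fork(P0) -> P1. 2 ppages; refcounts: pp0:2 pp1:2
Op 2: write(P1, v0, 188). refcount(pp0)=2>1 -> COPY to pp2. 3 ppages; refcounts: pp0:1 pp1:2 pp2:1
Op 3: write(P1, v0, 169). refcount(pp2)=1 -> write in place. 3 ppages; refcounts: pp0:1 pp1:2 pp2:1
Op 4: read(P0, v1) -> 48. No state change.
Op 5: write(P0, v1, 196). refcount(pp1)=2>1 -> COPY to pp3. 4 ppages; refcounts: pp0:1 pp1:1 pp2:1 pp3:1
Op 6: write(P0, v1, 165). refcount(pp3)=1 -> write in place. 4 ppages; refcounts: pp0:1 pp1:1 pp2:1 pp3:1
Op 7: read(P0, v1) -> 165. No state change.
Op 8: fork(P0) -> P2. 4 ppages; refcounts: pp0:2 pp1:1 pp2:1 pp3:2
Op 9: fork(P2) -> P3. 4 ppages; refcounts: pp0:3 pp1:1 pp2:1 pp3:3
Op 10: write(P2, v1, 134). refcount(pp3)=3>1 -> COPY to pp4. 5 ppages; refcounts: pp0:3 pp1:1 pp2:1 pp3:2 pp4:1

yes no yes no yes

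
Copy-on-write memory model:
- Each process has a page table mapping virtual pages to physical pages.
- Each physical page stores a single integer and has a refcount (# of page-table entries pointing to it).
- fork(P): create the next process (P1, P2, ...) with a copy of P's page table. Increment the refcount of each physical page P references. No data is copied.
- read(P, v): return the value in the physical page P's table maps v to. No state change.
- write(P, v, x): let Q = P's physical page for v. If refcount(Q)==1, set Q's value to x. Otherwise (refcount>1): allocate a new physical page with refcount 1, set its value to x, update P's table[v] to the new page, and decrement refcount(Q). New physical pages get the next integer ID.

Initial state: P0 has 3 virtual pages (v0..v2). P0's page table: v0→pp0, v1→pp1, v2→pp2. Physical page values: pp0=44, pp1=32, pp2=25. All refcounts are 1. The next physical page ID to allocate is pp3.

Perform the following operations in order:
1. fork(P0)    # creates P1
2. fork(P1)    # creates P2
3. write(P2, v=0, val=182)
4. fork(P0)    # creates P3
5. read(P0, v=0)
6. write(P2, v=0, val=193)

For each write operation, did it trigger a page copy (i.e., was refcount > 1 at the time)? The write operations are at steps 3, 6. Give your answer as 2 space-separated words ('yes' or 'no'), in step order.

Op 1: fork(P0) -> P1. 3 ppages; refcounts: pp0:2 pp1:2 pp2:2
Op 2: fork(P1) -> P2. 3 ppages; refcounts: pp0:3 pp1:3 pp2:3
Op 3: write(P2, v0, 182). refcount(pp0)=3>1 -> COPY to pp3. 4 ppages; refcounts: pp0:2 pp1:3 pp2:3 pp3:1
Op 4: fork(P0) -> P3. 4 ppages; refcounts: pp0:3 pp1:4 pp2:4 pp3:1
Op 5: read(P0, v0) -> 44. No state change.
Op 6: write(P2, v0, 193). refcount(pp3)=1 -> write in place. 4 ppages; refcounts: pp0:3 pp1:4 pp2:4 pp3:1

yes no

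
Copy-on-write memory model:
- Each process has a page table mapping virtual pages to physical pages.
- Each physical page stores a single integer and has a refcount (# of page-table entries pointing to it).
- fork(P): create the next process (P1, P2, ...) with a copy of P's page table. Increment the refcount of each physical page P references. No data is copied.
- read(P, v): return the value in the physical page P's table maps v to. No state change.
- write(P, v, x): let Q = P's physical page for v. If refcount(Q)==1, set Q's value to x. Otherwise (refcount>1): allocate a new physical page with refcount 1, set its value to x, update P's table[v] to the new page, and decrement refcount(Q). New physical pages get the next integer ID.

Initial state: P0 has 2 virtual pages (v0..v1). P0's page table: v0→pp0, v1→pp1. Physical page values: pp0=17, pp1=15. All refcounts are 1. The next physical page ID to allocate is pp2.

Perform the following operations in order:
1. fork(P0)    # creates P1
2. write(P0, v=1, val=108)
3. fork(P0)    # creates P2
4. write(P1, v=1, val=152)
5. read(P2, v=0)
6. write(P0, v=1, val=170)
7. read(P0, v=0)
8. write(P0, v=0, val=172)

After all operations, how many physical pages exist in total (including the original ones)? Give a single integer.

Answer: 5

Derivation:
Op 1: fork(P0) -> P1. 2 ppages; refcounts: pp0:2 pp1:2
Op 2: write(P0, v1, 108). refcount(pp1)=2>1 -> COPY to pp2. 3 ppages; refcounts: pp0:2 pp1:1 pp2:1
Op 3: fork(P0) -> P2. 3 ppages; refcounts: pp0:3 pp1:1 pp2:2
Op 4: write(P1, v1, 152). refcount(pp1)=1 -> write in place. 3 ppages; refcounts: pp0:3 pp1:1 pp2:2
Op 5: read(P2, v0) -> 17. No state change.
Op 6: write(P0, v1, 170). refcount(pp2)=2>1 -> COPY to pp3. 4 ppages; refcounts: pp0:3 pp1:1 pp2:1 pp3:1
Op 7: read(P0, v0) -> 17. No state change.
Op 8: write(P0, v0, 172). refcount(pp0)=3>1 -> COPY to pp4. 5 ppages; refcounts: pp0:2 pp1:1 pp2:1 pp3:1 pp4:1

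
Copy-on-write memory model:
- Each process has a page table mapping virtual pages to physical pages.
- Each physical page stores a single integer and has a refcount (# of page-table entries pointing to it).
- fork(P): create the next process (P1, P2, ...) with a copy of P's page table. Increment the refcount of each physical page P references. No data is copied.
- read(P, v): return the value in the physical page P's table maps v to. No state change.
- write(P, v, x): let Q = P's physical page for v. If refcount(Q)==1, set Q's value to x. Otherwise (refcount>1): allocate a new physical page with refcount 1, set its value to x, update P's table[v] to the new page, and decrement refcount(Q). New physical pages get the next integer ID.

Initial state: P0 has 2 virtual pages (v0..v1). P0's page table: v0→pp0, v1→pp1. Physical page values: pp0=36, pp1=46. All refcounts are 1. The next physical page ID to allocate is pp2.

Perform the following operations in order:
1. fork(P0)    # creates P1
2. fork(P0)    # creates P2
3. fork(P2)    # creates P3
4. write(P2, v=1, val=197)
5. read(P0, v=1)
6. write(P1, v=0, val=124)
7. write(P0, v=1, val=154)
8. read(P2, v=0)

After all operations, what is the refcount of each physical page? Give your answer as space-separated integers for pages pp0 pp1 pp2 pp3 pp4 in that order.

Op 1: fork(P0) -> P1. 2 ppages; refcounts: pp0:2 pp1:2
Op 2: fork(P0) -> P2. 2 ppages; refcounts: pp0:3 pp1:3
Op 3: fork(P2) -> P3. 2 ppages; refcounts: pp0:4 pp1:4
Op 4: write(P2, v1, 197). refcount(pp1)=4>1 -> COPY to pp2. 3 ppages; refcounts: pp0:4 pp1:3 pp2:1
Op 5: read(P0, v1) -> 46. No state change.
Op 6: write(P1, v0, 124). refcount(pp0)=4>1 -> COPY to pp3. 4 ppages; refcounts: pp0:3 pp1:3 pp2:1 pp3:1
Op 7: write(P0, v1, 154). refcount(pp1)=3>1 -> COPY to pp4. 5 ppages; refcounts: pp0:3 pp1:2 pp2:1 pp3:1 pp4:1
Op 8: read(P2, v0) -> 36. No state change.

Answer: 3 2 1 1 1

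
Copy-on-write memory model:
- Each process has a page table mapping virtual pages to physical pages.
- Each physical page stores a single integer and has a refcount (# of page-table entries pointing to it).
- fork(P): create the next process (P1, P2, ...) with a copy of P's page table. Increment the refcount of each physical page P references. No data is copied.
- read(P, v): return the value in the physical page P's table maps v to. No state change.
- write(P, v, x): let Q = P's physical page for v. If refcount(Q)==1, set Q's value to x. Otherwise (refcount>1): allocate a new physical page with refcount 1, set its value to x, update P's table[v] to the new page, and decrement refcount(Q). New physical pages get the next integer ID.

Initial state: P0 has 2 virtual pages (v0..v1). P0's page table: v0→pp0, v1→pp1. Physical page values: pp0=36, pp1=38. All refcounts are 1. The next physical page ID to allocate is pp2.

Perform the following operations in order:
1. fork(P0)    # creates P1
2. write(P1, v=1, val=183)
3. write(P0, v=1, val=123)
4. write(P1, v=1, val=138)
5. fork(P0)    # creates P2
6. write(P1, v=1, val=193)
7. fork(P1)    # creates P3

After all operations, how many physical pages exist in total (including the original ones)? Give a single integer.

Op 1: fork(P0) -> P1. 2 ppages; refcounts: pp0:2 pp1:2
Op 2: write(P1, v1, 183). refcount(pp1)=2>1 -> COPY to pp2. 3 ppages; refcounts: pp0:2 pp1:1 pp2:1
Op 3: write(P0, v1, 123). refcount(pp1)=1 -> write in place. 3 ppages; refcounts: pp0:2 pp1:1 pp2:1
Op 4: write(P1, v1, 138). refcount(pp2)=1 -> write in place. 3 ppages; refcounts: pp0:2 pp1:1 pp2:1
Op 5: fork(P0) -> P2. 3 ppages; refcounts: pp0:3 pp1:2 pp2:1
Op 6: write(P1, v1, 193). refcount(pp2)=1 -> write in place. 3 ppages; refcounts: pp0:3 pp1:2 pp2:1
Op 7: fork(P1) -> P3. 3 ppages; refcounts: pp0:4 pp1:2 pp2:2

Answer: 3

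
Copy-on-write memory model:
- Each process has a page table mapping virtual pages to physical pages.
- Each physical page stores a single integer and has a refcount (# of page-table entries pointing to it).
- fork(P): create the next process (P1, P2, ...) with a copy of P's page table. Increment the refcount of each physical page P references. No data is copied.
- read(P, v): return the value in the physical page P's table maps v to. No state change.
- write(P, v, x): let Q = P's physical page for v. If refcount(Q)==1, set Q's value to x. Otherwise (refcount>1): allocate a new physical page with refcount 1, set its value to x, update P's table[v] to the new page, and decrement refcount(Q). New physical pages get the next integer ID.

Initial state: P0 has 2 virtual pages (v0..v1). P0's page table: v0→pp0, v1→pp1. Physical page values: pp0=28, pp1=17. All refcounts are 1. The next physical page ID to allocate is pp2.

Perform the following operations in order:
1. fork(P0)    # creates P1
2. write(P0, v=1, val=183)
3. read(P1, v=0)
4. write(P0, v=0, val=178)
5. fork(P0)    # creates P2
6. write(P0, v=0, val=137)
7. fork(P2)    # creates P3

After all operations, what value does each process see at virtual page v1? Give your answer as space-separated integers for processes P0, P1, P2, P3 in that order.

Answer: 183 17 183 183

Derivation:
Op 1: fork(P0) -> P1. 2 ppages; refcounts: pp0:2 pp1:2
Op 2: write(P0, v1, 183). refcount(pp1)=2>1 -> COPY to pp2. 3 ppages; refcounts: pp0:2 pp1:1 pp2:1
Op 3: read(P1, v0) -> 28. No state change.
Op 4: write(P0, v0, 178). refcount(pp0)=2>1 -> COPY to pp3. 4 ppages; refcounts: pp0:1 pp1:1 pp2:1 pp3:1
Op 5: fork(P0) -> P2. 4 ppages; refcounts: pp0:1 pp1:1 pp2:2 pp3:2
Op 6: write(P0, v0, 137). refcount(pp3)=2>1 -> COPY to pp4. 5 ppages; refcounts: pp0:1 pp1:1 pp2:2 pp3:1 pp4:1
Op 7: fork(P2) -> P3. 5 ppages; refcounts: pp0:1 pp1:1 pp2:3 pp3:2 pp4:1
P0: v1 -> pp2 = 183
P1: v1 -> pp1 = 17
P2: v1 -> pp2 = 183
P3: v1 -> pp2 = 183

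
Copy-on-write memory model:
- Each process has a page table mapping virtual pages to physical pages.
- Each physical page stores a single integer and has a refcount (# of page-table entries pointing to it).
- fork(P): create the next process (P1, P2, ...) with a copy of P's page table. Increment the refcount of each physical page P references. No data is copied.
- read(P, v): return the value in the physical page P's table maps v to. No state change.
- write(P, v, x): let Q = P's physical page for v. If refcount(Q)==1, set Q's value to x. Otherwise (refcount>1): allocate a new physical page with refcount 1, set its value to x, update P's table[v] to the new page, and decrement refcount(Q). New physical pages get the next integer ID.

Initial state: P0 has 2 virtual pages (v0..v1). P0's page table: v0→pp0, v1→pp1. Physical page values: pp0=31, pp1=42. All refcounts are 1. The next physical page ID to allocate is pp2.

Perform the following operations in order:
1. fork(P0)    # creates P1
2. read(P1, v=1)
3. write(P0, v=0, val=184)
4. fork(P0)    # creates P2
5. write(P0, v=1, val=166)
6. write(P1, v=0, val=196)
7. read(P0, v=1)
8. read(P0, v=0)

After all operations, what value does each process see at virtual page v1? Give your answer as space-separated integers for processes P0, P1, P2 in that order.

Op 1: fork(P0) -> P1. 2 ppages; refcounts: pp0:2 pp1:2
Op 2: read(P1, v1) -> 42. No state change.
Op 3: write(P0, v0, 184). refcount(pp0)=2>1 -> COPY to pp2. 3 ppages; refcounts: pp0:1 pp1:2 pp2:1
Op 4: fork(P0) -> P2. 3 ppages; refcounts: pp0:1 pp1:3 pp2:2
Op 5: write(P0, v1, 166). refcount(pp1)=3>1 -> COPY to pp3. 4 ppages; refcounts: pp0:1 pp1:2 pp2:2 pp3:1
Op 6: write(P1, v0, 196). refcount(pp0)=1 -> write in place. 4 ppages; refcounts: pp0:1 pp1:2 pp2:2 pp3:1
Op 7: read(P0, v1) -> 166. No state change.
Op 8: read(P0, v0) -> 184. No state change.
P0: v1 -> pp3 = 166
P1: v1 -> pp1 = 42
P2: v1 -> pp1 = 42

Answer: 166 42 42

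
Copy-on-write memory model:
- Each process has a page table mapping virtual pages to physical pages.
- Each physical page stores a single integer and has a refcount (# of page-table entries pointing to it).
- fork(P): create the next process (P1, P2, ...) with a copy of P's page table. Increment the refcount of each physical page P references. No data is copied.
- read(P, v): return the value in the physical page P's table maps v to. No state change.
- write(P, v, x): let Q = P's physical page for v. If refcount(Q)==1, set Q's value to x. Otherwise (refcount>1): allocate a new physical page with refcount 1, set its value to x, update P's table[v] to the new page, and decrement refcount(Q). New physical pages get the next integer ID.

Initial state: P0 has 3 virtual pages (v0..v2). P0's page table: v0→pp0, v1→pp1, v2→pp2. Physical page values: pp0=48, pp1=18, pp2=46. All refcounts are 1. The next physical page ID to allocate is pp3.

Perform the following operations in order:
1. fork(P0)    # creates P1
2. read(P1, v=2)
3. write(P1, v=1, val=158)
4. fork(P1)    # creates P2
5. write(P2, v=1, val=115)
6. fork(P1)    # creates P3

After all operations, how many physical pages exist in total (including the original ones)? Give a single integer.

Op 1: fork(P0) -> P1. 3 ppages; refcounts: pp0:2 pp1:2 pp2:2
Op 2: read(P1, v2) -> 46. No state change.
Op 3: write(P1, v1, 158). refcount(pp1)=2>1 -> COPY to pp3. 4 ppages; refcounts: pp0:2 pp1:1 pp2:2 pp3:1
Op 4: fork(P1) -> P2. 4 ppages; refcounts: pp0:3 pp1:1 pp2:3 pp3:2
Op 5: write(P2, v1, 115). refcount(pp3)=2>1 -> COPY to pp4. 5 ppages; refcounts: pp0:3 pp1:1 pp2:3 pp3:1 pp4:1
Op 6: fork(P1) -> P3. 5 ppages; refcounts: pp0:4 pp1:1 pp2:4 pp3:2 pp4:1

Answer: 5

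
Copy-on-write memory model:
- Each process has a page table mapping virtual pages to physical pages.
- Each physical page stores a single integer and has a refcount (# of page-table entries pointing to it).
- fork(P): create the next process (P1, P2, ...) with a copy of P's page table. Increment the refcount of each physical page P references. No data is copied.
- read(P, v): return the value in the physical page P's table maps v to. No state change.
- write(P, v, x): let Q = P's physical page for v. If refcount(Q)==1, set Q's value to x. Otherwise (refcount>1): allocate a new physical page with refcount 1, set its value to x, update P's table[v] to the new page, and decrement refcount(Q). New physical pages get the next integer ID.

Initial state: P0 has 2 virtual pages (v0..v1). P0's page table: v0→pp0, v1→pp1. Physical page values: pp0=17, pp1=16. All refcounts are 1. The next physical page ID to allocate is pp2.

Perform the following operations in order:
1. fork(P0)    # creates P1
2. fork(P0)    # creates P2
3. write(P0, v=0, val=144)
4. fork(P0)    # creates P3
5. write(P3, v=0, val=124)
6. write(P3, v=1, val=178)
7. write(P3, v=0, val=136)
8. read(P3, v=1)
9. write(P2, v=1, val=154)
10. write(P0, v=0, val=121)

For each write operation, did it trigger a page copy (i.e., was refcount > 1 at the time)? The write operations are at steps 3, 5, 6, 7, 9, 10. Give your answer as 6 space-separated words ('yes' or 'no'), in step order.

Op 1: fork(P0) -> P1. 2 ppages; refcounts: pp0:2 pp1:2
Op 2: fork(P0) -> P2. 2 ppages; refcounts: pp0:3 pp1:3
Op 3: write(P0, v0, 144). refcount(pp0)=3>1 -> COPY to pp2. 3 ppages; refcounts: pp0:2 pp1:3 pp2:1
Op 4: fork(P0) -> P3. 3 ppages; refcounts: pp0:2 pp1:4 pp2:2
Op 5: write(P3, v0, 124). refcount(pp2)=2>1 -> COPY to pp3. 4 ppages; refcounts: pp0:2 pp1:4 pp2:1 pp3:1
Op 6: write(P3, v1, 178). refcount(pp1)=4>1 -> COPY to pp4. 5 ppages; refcounts: pp0:2 pp1:3 pp2:1 pp3:1 pp4:1
Op 7: write(P3, v0, 136). refcount(pp3)=1 -> write in place. 5 ppages; refcounts: pp0:2 pp1:3 pp2:1 pp3:1 pp4:1
Op 8: read(P3, v1) -> 178. No state change.
Op 9: write(P2, v1, 154). refcount(pp1)=3>1 -> COPY to pp5. 6 ppages; refcounts: pp0:2 pp1:2 pp2:1 pp3:1 pp4:1 pp5:1
Op 10: write(P0, v0, 121). refcount(pp2)=1 -> write in place. 6 ppages; refcounts: pp0:2 pp1:2 pp2:1 pp3:1 pp4:1 pp5:1

yes yes yes no yes no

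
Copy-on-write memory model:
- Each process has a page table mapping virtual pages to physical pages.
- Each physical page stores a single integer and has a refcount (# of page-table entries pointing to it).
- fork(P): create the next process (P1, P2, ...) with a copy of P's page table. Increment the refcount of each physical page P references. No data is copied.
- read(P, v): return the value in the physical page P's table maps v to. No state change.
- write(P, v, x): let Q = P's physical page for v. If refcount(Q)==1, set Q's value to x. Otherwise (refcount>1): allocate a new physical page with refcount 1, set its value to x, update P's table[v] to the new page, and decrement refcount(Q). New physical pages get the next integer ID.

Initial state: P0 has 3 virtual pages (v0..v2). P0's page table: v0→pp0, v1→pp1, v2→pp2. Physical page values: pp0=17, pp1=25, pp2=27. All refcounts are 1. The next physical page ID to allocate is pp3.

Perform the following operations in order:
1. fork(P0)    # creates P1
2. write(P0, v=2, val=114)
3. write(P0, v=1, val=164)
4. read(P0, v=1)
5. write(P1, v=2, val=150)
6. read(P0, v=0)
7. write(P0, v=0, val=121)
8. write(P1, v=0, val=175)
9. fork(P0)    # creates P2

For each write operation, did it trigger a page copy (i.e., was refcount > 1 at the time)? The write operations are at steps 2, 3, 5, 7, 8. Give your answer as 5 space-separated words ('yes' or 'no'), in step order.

Op 1: fork(P0) -> P1. 3 ppages; refcounts: pp0:2 pp1:2 pp2:2
Op 2: write(P0, v2, 114). refcount(pp2)=2>1 -> COPY to pp3. 4 ppages; refcounts: pp0:2 pp1:2 pp2:1 pp3:1
Op 3: write(P0, v1, 164). refcount(pp1)=2>1 -> COPY to pp4. 5 ppages; refcounts: pp0:2 pp1:1 pp2:1 pp3:1 pp4:1
Op 4: read(P0, v1) -> 164. No state change.
Op 5: write(P1, v2, 150). refcount(pp2)=1 -> write in place. 5 ppages; refcounts: pp0:2 pp1:1 pp2:1 pp3:1 pp4:1
Op 6: read(P0, v0) -> 17. No state change.
Op 7: write(P0, v0, 121). refcount(pp0)=2>1 -> COPY to pp5. 6 ppages; refcounts: pp0:1 pp1:1 pp2:1 pp3:1 pp4:1 pp5:1
Op 8: write(P1, v0, 175). refcount(pp0)=1 -> write in place. 6 ppages; refcounts: pp0:1 pp1:1 pp2:1 pp3:1 pp4:1 pp5:1
Op 9: fork(P0) -> P2. 6 ppages; refcounts: pp0:1 pp1:1 pp2:1 pp3:2 pp4:2 pp5:2

yes yes no yes no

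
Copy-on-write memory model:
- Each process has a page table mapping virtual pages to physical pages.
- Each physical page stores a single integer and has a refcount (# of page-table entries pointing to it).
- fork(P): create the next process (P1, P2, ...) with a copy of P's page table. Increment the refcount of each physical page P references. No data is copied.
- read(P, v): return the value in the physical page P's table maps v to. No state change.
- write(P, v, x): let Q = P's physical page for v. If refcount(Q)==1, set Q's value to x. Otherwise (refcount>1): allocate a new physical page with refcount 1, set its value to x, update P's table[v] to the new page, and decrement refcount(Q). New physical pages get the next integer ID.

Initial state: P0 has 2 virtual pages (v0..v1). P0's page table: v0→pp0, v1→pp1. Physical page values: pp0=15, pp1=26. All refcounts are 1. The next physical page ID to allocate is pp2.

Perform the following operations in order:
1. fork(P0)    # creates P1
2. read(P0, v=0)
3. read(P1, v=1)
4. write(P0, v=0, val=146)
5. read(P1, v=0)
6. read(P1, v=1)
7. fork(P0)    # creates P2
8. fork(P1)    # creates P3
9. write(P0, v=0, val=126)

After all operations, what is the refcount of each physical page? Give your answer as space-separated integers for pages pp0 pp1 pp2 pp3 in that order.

Answer: 2 4 1 1

Derivation:
Op 1: fork(P0) -> P1. 2 ppages; refcounts: pp0:2 pp1:2
Op 2: read(P0, v0) -> 15. No state change.
Op 3: read(P1, v1) -> 26. No state change.
Op 4: write(P0, v0, 146). refcount(pp0)=2>1 -> COPY to pp2. 3 ppages; refcounts: pp0:1 pp1:2 pp2:1
Op 5: read(P1, v0) -> 15. No state change.
Op 6: read(P1, v1) -> 26. No state change.
Op 7: fork(P0) -> P2. 3 ppages; refcounts: pp0:1 pp1:3 pp2:2
Op 8: fork(P1) -> P3. 3 ppages; refcounts: pp0:2 pp1:4 pp2:2
Op 9: write(P0, v0, 126). refcount(pp2)=2>1 -> COPY to pp3. 4 ppages; refcounts: pp0:2 pp1:4 pp2:1 pp3:1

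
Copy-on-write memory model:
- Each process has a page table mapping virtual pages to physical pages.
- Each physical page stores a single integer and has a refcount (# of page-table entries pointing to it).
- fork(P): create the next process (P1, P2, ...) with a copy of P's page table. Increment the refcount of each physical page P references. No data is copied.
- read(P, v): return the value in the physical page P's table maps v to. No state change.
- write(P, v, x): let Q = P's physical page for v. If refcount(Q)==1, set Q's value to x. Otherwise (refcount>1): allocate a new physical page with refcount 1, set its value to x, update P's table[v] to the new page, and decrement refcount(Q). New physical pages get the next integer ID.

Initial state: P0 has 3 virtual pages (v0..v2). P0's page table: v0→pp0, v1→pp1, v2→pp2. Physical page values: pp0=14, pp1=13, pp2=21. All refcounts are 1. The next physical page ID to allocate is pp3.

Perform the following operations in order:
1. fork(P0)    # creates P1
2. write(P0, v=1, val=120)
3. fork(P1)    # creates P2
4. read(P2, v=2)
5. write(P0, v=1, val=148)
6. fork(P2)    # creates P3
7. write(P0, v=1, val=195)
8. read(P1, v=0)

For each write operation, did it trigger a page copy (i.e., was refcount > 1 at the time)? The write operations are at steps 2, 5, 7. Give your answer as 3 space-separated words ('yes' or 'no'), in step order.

Op 1: fork(P0) -> P1. 3 ppages; refcounts: pp0:2 pp1:2 pp2:2
Op 2: write(P0, v1, 120). refcount(pp1)=2>1 -> COPY to pp3. 4 ppages; refcounts: pp0:2 pp1:1 pp2:2 pp3:1
Op 3: fork(P1) -> P2. 4 ppages; refcounts: pp0:3 pp1:2 pp2:3 pp3:1
Op 4: read(P2, v2) -> 21. No state change.
Op 5: write(P0, v1, 148). refcount(pp3)=1 -> write in place. 4 ppages; refcounts: pp0:3 pp1:2 pp2:3 pp3:1
Op 6: fork(P2) -> P3. 4 ppages; refcounts: pp0:4 pp1:3 pp2:4 pp3:1
Op 7: write(P0, v1, 195). refcount(pp3)=1 -> write in place. 4 ppages; refcounts: pp0:4 pp1:3 pp2:4 pp3:1
Op 8: read(P1, v0) -> 14. No state change.

yes no no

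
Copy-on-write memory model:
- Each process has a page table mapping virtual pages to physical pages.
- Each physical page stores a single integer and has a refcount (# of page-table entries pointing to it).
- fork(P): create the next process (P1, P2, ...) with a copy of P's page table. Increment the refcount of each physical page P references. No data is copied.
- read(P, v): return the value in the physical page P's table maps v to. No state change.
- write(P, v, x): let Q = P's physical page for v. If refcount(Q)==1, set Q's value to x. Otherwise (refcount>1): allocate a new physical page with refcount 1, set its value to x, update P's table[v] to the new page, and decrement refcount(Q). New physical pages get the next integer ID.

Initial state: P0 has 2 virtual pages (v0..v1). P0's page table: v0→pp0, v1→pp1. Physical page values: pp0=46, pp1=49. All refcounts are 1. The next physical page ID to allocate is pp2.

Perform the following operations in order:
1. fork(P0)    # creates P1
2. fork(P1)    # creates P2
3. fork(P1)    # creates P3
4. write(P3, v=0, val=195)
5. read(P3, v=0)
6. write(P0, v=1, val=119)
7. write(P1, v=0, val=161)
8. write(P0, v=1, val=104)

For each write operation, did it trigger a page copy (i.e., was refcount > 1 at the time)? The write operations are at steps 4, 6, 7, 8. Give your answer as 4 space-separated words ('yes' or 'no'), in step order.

Op 1: fork(P0) -> P1. 2 ppages; refcounts: pp0:2 pp1:2
Op 2: fork(P1) -> P2. 2 ppages; refcounts: pp0:3 pp1:3
Op 3: fork(P1) -> P3. 2 ppages; refcounts: pp0:4 pp1:4
Op 4: write(P3, v0, 195). refcount(pp0)=4>1 -> COPY to pp2. 3 ppages; refcounts: pp0:3 pp1:4 pp2:1
Op 5: read(P3, v0) -> 195. No state change.
Op 6: write(P0, v1, 119). refcount(pp1)=4>1 -> COPY to pp3. 4 ppages; refcounts: pp0:3 pp1:3 pp2:1 pp3:1
Op 7: write(P1, v0, 161). refcount(pp0)=3>1 -> COPY to pp4. 5 ppages; refcounts: pp0:2 pp1:3 pp2:1 pp3:1 pp4:1
Op 8: write(P0, v1, 104). refcount(pp3)=1 -> write in place. 5 ppages; refcounts: pp0:2 pp1:3 pp2:1 pp3:1 pp4:1

yes yes yes no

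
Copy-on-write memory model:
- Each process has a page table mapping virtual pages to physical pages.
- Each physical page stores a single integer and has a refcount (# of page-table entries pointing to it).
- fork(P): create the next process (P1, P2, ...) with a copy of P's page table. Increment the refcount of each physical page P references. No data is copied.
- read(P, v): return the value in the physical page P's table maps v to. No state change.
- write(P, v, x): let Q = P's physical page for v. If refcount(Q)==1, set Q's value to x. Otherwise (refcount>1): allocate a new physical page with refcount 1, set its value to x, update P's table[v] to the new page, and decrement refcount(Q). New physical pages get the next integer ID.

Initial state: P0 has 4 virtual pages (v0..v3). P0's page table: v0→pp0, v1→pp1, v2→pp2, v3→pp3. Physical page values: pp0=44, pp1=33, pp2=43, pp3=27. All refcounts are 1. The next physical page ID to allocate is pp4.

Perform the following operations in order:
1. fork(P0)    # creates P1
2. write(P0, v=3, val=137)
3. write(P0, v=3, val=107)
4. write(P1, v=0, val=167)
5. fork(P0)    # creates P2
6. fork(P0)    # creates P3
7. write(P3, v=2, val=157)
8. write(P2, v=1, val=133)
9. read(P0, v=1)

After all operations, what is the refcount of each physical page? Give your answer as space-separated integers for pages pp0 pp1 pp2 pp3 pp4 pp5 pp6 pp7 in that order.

Answer: 3 3 3 1 3 1 1 1

Derivation:
Op 1: fork(P0) -> P1. 4 ppages; refcounts: pp0:2 pp1:2 pp2:2 pp3:2
Op 2: write(P0, v3, 137). refcount(pp3)=2>1 -> COPY to pp4. 5 ppages; refcounts: pp0:2 pp1:2 pp2:2 pp3:1 pp4:1
Op 3: write(P0, v3, 107). refcount(pp4)=1 -> write in place. 5 ppages; refcounts: pp0:2 pp1:2 pp2:2 pp3:1 pp4:1
Op 4: write(P1, v0, 167). refcount(pp0)=2>1 -> COPY to pp5. 6 ppages; refcounts: pp0:1 pp1:2 pp2:2 pp3:1 pp4:1 pp5:1
Op 5: fork(P0) -> P2. 6 ppages; refcounts: pp0:2 pp1:3 pp2:3 pp3:1 pp4:2 pp5:1
Op 6: fork(P0) -> P3. 6 ppages; refcounts: pp0:3 pp1:4 pp2:4 pp3:1 pp4:3 pp5:1
Op 7: write(P3, v2, 157). refcount(pp2)=4>1 -> COPY to pp6. 7 ppages; refcounts: pp0:3 pp1:4 pp2:3 pp3:1 pp4:3 pp5:1 pp6:1
Op 8: write(P2, v1, 133). refcount(pp1)=4>1 -> COPY to pp7. 8 ppages; refcounts: pp0:3 pp1:3 pp2:3 pp3:1 pp4:3 pp5:1 pp6:1 pp7:1
Op 9: read(P0, v1) -> 33. No state change.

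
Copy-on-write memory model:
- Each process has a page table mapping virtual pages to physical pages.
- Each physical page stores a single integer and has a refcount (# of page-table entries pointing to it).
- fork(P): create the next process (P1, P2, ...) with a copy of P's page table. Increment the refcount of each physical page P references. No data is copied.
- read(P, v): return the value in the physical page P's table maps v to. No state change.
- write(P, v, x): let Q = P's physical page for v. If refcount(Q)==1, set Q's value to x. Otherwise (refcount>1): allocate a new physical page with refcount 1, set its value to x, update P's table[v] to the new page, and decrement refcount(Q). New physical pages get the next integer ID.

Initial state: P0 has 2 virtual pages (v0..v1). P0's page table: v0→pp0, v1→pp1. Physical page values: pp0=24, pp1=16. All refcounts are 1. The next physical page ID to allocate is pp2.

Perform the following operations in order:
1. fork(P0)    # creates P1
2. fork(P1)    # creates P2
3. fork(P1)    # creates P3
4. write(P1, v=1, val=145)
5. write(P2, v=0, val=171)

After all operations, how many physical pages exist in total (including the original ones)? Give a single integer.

Answer: 4

Derivation:
Op 1: fork(P0) -> P1. 2 ppages; refcounts: pp0:2 pp1:2
Op 2: fork(P1) -> P2. 2 ppages; refcounts: pp0:3 pp1:3
Op 3: fork(P1) -> P3. 2 ppages; refcounts: pp0:4 pp1:4
Op 4: write(P1, v1, 145). refcount(pp1)=4>1 -> COPY to pp2. 3 ppages; refcounts: pp0:4 pp1:3 pp2:1
Op 5: write(P2, v0, 171). refcount(pp0)=4>1 -> COPY to pp3. 4 ppages; refcounts: pp0:3 pp1:3 pp2:1 pp3:1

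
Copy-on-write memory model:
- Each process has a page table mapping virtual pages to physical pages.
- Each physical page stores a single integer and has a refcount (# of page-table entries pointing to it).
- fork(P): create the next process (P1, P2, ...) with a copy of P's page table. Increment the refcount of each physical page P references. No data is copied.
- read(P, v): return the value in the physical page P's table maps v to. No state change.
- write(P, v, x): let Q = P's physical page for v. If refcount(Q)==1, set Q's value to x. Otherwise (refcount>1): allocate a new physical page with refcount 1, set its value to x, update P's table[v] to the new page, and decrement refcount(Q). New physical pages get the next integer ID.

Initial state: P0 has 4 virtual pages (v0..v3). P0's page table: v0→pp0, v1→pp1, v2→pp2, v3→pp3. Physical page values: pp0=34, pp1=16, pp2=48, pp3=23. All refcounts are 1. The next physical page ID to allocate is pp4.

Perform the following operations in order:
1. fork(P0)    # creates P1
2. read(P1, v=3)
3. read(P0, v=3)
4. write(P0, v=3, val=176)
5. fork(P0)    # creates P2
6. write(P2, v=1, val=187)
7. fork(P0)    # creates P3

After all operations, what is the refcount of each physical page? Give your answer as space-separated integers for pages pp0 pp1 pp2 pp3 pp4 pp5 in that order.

Op 1: fork(P0) -> P1. 4 ppages; refcounts: pp0:2 pp1:2 pp2:2 pp3:2
Op 2: read(P1, v3) -> 23. No state change.
Op 3: read(P0, v3) -> 23. No state change.
Op 4: write(P0, v3, 176). refcount(pp3)=2>1 -> COPY to pp4. 5 ppages; refcounts: pp0:2 pp1:2 pp2:2 pp3:1 pp4:1
Op 5: fork(P0) -> P2. 5 ppages; refcounts: pp0:3 pp1:3 pp2:3 pp3:1 pp4:2
Op 6: write(P2, v1, 187). refcount(pp1)=3>1 -> COPY to pp5. 6 ppages; refcounts: pp0:3 pp1:2 pp2:3 pp3:1 pp4:2 pp5:1
Op 7: fork(P0) -> P3. 6 ppages; refcounts: pp0:4 pp1:3 pp2:4 pp3:1 pp4:3 pp5:1

Answer: 4 3 4 1 3 1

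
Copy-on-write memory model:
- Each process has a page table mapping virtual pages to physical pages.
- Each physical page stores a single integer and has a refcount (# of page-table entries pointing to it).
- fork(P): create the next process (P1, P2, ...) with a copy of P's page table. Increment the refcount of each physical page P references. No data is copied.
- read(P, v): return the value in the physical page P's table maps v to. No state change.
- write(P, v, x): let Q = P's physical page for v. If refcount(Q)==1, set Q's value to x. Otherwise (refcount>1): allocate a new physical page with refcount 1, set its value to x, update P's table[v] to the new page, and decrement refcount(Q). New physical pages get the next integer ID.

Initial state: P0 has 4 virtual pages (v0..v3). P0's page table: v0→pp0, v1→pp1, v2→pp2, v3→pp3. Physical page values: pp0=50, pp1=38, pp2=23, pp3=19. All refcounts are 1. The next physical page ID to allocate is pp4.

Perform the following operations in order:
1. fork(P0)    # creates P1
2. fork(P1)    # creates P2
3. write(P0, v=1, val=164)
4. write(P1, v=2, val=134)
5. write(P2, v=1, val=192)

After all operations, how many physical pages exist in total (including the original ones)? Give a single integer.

Op 1: fork(P0) -> P1. 4 ppages; refcounts: pp0:2 pp1:2 pp2:2 pp3:2
Op 2: fork(P1) -> P2. 4 ppages; refcounts: pp0:3 pp1:3 pp2:3 pp3:3
Op 3: write(P0, v1, 164). refcount(pp1)=3>1 -> COPY to pp4. 5 ppages; refcounts: pp0:3 pp1:2 pp2:3 pp3:3 pp4:1
Op 4: write(P1, v2, 134). refcount(pp2)=3>1 -> COPY to pp5. 6 ppages; refcounts: pp0:3 pp1:2 pp2:2 pp3:3 pp4:1 pp5:1
Op 5: write(P2, v1, 192). refcount(pp1)=2>1 -> COPY to pp6. 7 ppages; refcounts: pp0:3 pp1:1 pp2:2 pp3:3 pp4:1 pp5:1 pp6:1

Answer: 7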